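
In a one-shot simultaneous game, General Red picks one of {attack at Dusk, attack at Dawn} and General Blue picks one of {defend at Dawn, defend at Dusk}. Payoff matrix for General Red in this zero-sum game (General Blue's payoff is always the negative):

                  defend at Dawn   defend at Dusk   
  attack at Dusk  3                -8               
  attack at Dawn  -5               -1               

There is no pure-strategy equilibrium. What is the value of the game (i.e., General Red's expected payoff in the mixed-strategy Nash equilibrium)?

v = -43/15

In a mixed equilibrium General Red is indifferent between attack at Dusk and attack at Dawn; this condition fixes q.
  General Red's expected payoff from attack at Dusk: q·3 + (1−q)·(-8) = 11q - 8
  General Red's expected payoff from attack at Dawn: q·(-5) + (1−q)·(-1) = -4q - 1
  11q - 8 = -4q - 1  ⇒  15q = 7  ⇒  q = 7/15.
The value is General Red's expected payoff against this mix (using attack at Dusk): (7/15)·3 + (8/15)·(-8) = -43/15.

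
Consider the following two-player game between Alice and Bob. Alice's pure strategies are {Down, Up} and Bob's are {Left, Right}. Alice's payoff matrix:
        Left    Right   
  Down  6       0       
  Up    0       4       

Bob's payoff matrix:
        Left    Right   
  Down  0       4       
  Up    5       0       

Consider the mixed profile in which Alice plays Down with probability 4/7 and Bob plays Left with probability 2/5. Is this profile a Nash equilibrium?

Given Alice's mix p = 4/7, Bob's payoff from Left is 15/7 but from Right is 16/7. Bob strictly prefers Right, so Bob would not mix.
So the proposed profile is not a Nash equilibrium.

No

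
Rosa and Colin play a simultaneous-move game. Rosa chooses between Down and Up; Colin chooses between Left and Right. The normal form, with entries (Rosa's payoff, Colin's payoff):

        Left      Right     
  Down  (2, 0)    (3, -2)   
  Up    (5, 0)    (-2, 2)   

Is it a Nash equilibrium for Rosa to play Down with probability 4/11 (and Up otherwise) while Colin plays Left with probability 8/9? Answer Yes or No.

Given Rosa's mix p = 4/11, Colin's payoff from Left is 0 but from Right is 6/11. Colin strictly prefers Right, so Colin would not mix.
So the proposed profile is not a Nash equilibrium.

No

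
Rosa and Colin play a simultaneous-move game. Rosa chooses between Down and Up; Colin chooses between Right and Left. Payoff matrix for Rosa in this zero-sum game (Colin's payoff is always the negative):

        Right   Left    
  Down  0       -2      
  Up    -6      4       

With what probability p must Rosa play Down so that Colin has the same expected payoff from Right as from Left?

For Colin to be willing to mix, Colin must be indifferent between Right and Left, which pins down Rosa's mix.
  Colin's payoff from Right: p·0 + (1−p)·6 = -6p + 6
  Colin's payoff from Left: p·2 + (1−p)·(-4) = 6p - 4
  -6p + 6 = 6p - 4  ⇒  -12p = -10  ⇒  p = 5/6.

p = 5/6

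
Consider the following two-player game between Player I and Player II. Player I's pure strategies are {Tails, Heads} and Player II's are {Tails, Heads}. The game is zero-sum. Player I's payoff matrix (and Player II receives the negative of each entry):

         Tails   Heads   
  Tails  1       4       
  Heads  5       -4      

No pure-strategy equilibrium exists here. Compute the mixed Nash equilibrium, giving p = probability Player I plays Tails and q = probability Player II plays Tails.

p = 3/4, q = 2/3

Player II's indifference between Tails and Heads determines Player I's mixing probability p:
  Player II's payoff to Tails: p·(-1) + (1−p)·(-5) = 4p - 5
  Player II's payoff to Heads: p·(-4) + (1−p)·4 = -8p + 4
  4p - 5 = -8p + 4  ⇒  12p = 9  ⇒  p = 3/4.
For Player I to be willing to mix, Player I must be indifferent between Tails and Heads, which pins down Player II's mix.
  Player I's payoff to Tails: q·1 + (1−q)·4 = -3q + 4
  Player I's payoff to Heads: q·5 + (1−q)·(-4) = 9q - 4
  -3q + 4 = 9q - 4  ⇒  -12q = -8  ⇒  q = 2/3.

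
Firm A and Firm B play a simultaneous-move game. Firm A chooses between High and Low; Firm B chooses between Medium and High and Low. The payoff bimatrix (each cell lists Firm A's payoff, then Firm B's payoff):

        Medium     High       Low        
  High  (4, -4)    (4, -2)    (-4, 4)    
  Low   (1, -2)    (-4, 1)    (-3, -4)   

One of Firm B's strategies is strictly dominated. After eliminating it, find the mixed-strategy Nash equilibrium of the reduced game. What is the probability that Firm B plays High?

q = 1/9

Firm B's strategy Medium is strictly dominated by High: -2 > -4 and 1 > -2. Eliminate Medium.
Firm B's mix must leave Firm A indifferent between High and Low.
  Firm A's payoff from High: q·4 + (1−q)·(-4) = 8q - 4
  Firm A's payoff from Low: q·(-4) + (1−q)·(-3) = -q - 3
  8q - 4 = -q - 3  ⇒  9q = 1  ⇒  q = 1/9.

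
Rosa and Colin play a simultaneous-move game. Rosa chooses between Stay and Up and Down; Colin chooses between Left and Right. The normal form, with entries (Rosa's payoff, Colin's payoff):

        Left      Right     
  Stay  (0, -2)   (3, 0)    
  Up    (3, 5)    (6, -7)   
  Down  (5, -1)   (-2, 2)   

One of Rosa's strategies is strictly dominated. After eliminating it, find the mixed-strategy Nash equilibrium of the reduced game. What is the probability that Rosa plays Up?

p = 1/5

Rosa's strategy Stay is strictly dominated by Up: 3 > 0 and 6 > 3. Eliminate Stay.
Rosa's mix must leave Colin indifferent between Left and Right.
  Colin's payoff from Left: p·5 + (1−p)·(-1) = 6p - 1
  Colin's payoff from Right: p·(-7) + (1−p)·2 = -9p + 2
  6p - 1 = -9p + 2  ⇒  15p = 3  ⇒  p = 1/5.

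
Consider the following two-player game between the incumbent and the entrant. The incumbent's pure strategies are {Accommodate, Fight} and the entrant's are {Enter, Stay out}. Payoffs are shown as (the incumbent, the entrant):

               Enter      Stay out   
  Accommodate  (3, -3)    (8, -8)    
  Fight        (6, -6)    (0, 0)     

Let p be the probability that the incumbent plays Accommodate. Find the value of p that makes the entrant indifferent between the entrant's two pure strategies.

p = 6/11

For the entrant to be willing to mix, the entrant must be indifferent between Enter and Stay out, which pins down the incumbent's mix.
  the entrant's expected payoff from Enter: p·(-3) + (1−p)·(-6) = 3p - 6
  the entrant's expected payoff from Stay out: p·(-8) + (1−p)·0 = -8p
  3p - 6 = -8p  ⇒  11p = 6  ⇒  p = 6/11.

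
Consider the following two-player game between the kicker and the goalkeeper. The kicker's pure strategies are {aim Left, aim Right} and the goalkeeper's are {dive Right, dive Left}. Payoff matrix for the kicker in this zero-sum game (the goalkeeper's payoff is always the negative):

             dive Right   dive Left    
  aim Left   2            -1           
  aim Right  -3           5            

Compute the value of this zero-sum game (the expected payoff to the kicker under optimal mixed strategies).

v = 7/11

Set the kicker's expected payoff from aim Left equal to that from aim Right:
  the kicker's payoff to aim Left: q·2 + (1−q)·(-1) = 3q - 1
  the kicker's payoff to aim Right: q·(-3) + (1−q)·5 = -8q + 5
  3q - 1 = -8q + 5  ⇒  11q = 6  ⇒  q = 6/11.
The value is the kicker's expected payoff against this mix (using aim Left): (6/11)·2 + (5/11)·(-1) = 7/11.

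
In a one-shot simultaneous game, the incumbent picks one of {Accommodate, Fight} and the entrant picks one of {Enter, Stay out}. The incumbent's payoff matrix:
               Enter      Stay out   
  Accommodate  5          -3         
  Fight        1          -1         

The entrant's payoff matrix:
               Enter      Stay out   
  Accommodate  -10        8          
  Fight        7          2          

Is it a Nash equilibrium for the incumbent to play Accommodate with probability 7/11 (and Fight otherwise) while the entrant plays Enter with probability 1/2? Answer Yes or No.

No

Given the incumbent's mix p = 7/11, the entrant's payoff from Enter is -42/11 but from Stay out is 64/11. The entrant strictly prefers Stay out, so the entrant would not mix.
So the proposed profile is not a Nash equilibrium.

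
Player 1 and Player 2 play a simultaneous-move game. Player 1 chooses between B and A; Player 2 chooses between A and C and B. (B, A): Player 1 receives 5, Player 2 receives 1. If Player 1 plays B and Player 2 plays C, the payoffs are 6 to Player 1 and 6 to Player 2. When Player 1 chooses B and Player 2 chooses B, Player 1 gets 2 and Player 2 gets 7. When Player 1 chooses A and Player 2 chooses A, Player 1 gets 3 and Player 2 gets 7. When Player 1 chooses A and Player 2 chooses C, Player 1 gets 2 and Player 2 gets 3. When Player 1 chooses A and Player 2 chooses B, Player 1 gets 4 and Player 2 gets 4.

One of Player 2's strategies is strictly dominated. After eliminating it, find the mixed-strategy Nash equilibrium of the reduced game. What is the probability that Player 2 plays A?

Player 2's strategy C is strictly dominated by B: 7 > 6 and 4 > 3. Eliminate C.
In a mixed equilibrium Player 1 is indifferent between B and A; this condition fixes q.
  Player 1's payoff from B: q·5 + (1−q)·2 = 3q + 2
  Player 1's payoff from A: q·3 + (1−q)·4 = -q + 4
  3q + 2 = -q + 4  ⇒  4q = 2  ⇒  q = 1/2.

q = 1/2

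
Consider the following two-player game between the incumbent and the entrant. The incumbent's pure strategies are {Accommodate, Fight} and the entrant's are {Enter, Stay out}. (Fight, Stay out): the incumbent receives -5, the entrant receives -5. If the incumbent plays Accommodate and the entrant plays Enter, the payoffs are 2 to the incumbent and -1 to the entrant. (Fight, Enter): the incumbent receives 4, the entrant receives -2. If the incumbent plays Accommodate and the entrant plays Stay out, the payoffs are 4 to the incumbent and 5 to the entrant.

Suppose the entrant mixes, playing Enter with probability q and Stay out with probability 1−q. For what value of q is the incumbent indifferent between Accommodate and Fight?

In a mixed equilibrium the incumbent is indifferent between Accommodate and Fight; this condition fixes q.
  the incumbent's payoff to Accommodate: q·2 + (1−q)·4 = -2q + 4
  the incumbent's payoff to Fight: q·4 + (1−q)·(-5) = 9q - 5
  -2q + 4 = 9q - 5  ⇒  -11q = -9  ⇒  q = 9/11.

q = 9/11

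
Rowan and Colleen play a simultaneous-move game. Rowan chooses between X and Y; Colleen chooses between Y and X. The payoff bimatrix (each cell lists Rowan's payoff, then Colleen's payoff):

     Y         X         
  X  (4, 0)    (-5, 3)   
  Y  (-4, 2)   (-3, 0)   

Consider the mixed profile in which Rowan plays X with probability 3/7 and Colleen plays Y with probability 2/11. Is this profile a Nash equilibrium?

No

Given Rowan's mix p = 3/7, Colleen's payoff from Y is 8/7 but from X is 9/7. Colleen strictly prefers X, so Colleen would not mix.
So the proposed profile is not a Nash equilibrium.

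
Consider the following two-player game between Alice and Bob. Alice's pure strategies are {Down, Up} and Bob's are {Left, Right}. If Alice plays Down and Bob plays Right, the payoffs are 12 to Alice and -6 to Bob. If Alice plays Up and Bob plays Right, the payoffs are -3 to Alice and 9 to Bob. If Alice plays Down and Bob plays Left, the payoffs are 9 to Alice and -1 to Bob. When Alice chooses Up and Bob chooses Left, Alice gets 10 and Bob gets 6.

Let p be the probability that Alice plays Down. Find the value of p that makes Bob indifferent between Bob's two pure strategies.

Set Bob's expected payoff from Left equal to that from Right:
  Bob's payoff to Left: p·(-1) + (1−p)·6 = -7p + 6
  Bob's payoff to Right: p·(-6) + (1−p)·9 = -15p + 9
  -7p + 6 = -15p + 9  ⇒  8p = 3  ⇒  p = 3/8.

p = 3/8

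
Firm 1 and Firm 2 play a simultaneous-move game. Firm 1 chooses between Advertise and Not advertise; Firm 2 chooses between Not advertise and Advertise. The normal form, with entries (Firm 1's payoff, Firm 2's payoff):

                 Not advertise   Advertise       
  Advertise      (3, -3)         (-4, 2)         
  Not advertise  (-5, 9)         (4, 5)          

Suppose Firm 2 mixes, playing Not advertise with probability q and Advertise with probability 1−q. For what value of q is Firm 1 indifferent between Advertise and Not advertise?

Firm 2's mix must leave Firm 1 indifferent between Advertise and Not advertise.
  Firm 1's expected payoff from Advertise: q·3 + (1−q)·(-4) = 7q - 4
  Firm 1's expected payoff from Not advertise: q·(-5) + (1−q)·4 = -9q + 4
  7q - 4 = -9q + 4  ⇒  16q = 8  ⇒  q = 1/2.

q = 1/2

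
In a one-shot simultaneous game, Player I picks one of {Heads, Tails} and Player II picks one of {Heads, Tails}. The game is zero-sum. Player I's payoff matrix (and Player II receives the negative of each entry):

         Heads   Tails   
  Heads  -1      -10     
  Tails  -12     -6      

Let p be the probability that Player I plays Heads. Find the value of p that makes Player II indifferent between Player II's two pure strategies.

Set Player II's expected payoff from Heads equal to that from Tails:
  Player II's payoff to Heads: p·1 + (1−p)·12 = -11p + 12
  Player II's payoff to Tails: p·10 + (1−p)·6 = 4p + 6
  -11p + 12 = 4p + 6  ⇒  -15p = -6  ⇒  p = 2/5.

p = 2/5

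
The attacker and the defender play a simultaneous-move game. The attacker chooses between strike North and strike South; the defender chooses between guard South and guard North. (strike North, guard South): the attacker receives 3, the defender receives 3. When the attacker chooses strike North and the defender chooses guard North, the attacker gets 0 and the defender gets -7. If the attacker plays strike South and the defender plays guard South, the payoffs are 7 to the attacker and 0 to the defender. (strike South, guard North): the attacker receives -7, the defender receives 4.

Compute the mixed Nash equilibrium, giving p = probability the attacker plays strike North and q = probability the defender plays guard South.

In a mixed equilibrium the defender is indifferent between guard South and guard North; this condition fixes p.
  the defender's expected payoff from guard South: p·3 + (1−p)·0 = 3p
  the defender's expected payoff from guard North: p·(-7) + (1−p)·4 = -11p + 4
  3p = -11p + 4  ⇒  14p = 4  ⇒  p = 2/7.
In a mixed equilibrium the attacker is indifferent between strike North and strike South; this condition fixes q.
  the attacker's payoff from strike North: q·3 + (1−q)·0 = 3q
  the attacker's payoff from strike South: q·7 + (1−q)·(-7) = 14q - 7
  3q = 14q - 7  ⇒  -11q = -7  ⇒  q = 7/11.

p = 2/7, q = 7/11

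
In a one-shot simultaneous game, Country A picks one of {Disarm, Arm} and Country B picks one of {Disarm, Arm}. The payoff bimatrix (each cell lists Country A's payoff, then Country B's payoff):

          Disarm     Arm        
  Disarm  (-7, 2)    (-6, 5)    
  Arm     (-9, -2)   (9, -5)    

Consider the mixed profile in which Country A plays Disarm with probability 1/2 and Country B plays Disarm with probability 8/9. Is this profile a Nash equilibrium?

Given Country B's mix q = 8/9, Country A's payoff from Disarm is -62/9 but from Arm is -7. Country A strictly prefers Disarm, so Country A would not mix.
So the proposed profile is not a Nash equilibrium.

No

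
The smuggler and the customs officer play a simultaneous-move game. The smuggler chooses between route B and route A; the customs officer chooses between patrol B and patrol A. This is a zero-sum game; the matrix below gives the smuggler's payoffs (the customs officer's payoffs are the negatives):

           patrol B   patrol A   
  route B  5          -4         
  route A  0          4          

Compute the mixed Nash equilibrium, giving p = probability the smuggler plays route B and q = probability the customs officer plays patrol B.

p = 4/13, q = 8/13

In a mixed equilibrium the customs officer is indifferent between patrol B and patrol A; this condition fixes p.
  the customs officer's payoff to patrol B: p·(-5) + (1−p)·0 = -5p
  the customs officer's payoff to patrol A: p·4 + (1−p)·(-4) = 8p - 4
  -5p = 8p - 4  ⇒  -13p = -4  ⇒  p = 4/13.
The customs officer's mix must leave the smuggler indifferent between route B and route A.
  the smuggler's payoff from route B: q·5 + (1−q)·(-4) = 9q - 4
  the smuggler's payoff from route A: q·0 + (1−q)·4 = -4q + 4
  9q - 4 = -4q + 4  ⇒  13q = 8  ⇒  q = 8/13.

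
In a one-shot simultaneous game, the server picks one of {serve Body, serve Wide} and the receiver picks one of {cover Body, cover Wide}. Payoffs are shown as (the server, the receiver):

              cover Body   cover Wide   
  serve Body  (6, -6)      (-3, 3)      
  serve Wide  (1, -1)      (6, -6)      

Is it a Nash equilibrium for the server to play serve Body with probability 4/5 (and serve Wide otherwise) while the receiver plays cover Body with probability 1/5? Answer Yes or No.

No

Given the server's mix p = 4/5, the receiver's payoff from cover Body is -5 but from cover Wide is 6/5. The receiver strictly prefers cover Wide, so the receiver would not mix.
So the proposed profile is not a Nash equilibrium.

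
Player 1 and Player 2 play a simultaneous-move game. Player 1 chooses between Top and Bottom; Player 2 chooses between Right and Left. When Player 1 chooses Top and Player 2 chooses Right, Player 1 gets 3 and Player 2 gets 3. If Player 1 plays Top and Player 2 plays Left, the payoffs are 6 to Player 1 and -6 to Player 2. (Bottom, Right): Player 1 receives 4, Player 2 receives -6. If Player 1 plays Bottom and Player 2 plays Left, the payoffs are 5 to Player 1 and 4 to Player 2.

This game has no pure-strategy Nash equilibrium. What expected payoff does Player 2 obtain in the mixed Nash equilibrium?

-24/19

In a mixed equilibrium Player 2 is indifferent between Right and Left; this condition fixes p.
  Player 2's expected payoff from Right: p·3 + (1−p)·(-6) = 9p - 6
  Player 2's expected payoff from Left: p·(-6) + (1−p)·4 = -10p + 4
  9p - 6 = -10p + 4  ⇒  19p = 10  ⇒  p = 10/19.
At equilibrium Player 2 is indifferent across columns, so Player 2's payoff equals the payoff from Right: (10/19)·3 + (9/19)·(-6) = -24/19.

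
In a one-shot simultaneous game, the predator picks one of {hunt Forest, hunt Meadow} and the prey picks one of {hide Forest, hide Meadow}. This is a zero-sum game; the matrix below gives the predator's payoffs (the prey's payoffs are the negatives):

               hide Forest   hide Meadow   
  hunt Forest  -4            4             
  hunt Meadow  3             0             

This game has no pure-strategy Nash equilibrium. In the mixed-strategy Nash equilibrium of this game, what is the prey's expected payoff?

Set the prey's expected payoff from hide Forest equal to that from hide Meadow:
  the prey's payoff to hide Forest: p·4 + (1−p)·(-3) = 7p - 3
  the prey's payoff to hide Meadow: p·(-4) + (1−p)·0 = -4p
  7p - 3 = -4p  ⇒  11p = 3  ⇒  p = 3/11.
At equilibrium the prey is indifferent across columns, so the prey's payoff equals the payoff from hide Forest: (3/11)·4 + (8/11)·(-3) = -12/11.

-12/11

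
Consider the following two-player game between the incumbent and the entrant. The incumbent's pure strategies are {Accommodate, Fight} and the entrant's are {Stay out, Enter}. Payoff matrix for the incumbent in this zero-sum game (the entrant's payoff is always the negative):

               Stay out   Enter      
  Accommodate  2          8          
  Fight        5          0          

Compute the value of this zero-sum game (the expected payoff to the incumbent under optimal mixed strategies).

Set the incumbent's expected payoff from Accommodate equal to that from Fight:
  the incumbent's payoff to Accommodate: q·2 + (1−q)·8 = -6q + 8
  the incumbent's payoff to Fight: q·5 + (1−q)·0 = 5q
  -6q + 8 = 5q  ⇒  -11q = -8  ⇒  q = 8/11.
The value is the incumbent's expected payoff against this mix (using Accommodate): (8/11)·2 + (3/11)·8 = 40/11.

v = 40/11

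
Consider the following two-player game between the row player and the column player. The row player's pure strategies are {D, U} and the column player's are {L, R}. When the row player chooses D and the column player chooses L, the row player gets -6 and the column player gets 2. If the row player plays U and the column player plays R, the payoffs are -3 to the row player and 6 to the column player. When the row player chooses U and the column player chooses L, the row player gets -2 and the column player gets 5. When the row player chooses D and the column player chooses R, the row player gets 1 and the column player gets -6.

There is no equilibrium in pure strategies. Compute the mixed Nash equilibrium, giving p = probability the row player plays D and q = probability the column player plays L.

Set the column player's expected payoff from L equal to that from R:
  the column player's payoff to L: p·2 + (1−p)·5 = -3p + 5
  the column player's payoff to R: p·(-6) + (1−p)·6 = -12p + 6
  -3p + 5 = -12p + 6  ⇒  9p = 1  ⇒  p = 1/9.
The column player's mix must leave the row player indifferent between D and U.
  the row player's payoff from D: q·(-6) + (1−q)·1 = -7q + 1
  the row player's payoff from U: q·(-2) + (1−q)·(-3) = q - 3
  -7q + 1 = q - 3  ⇒  -8q = -4  ⇒  q = 1/2.

p = 1/9, q = 1/2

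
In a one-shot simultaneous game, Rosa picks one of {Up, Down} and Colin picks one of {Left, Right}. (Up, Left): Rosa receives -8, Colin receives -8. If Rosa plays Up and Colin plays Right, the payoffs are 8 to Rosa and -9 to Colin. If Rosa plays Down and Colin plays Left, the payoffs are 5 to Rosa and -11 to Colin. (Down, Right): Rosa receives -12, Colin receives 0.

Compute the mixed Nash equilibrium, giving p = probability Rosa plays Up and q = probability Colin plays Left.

Colin's indifference between Left and Right determines Rosa's mixing probability p:
  Colin's payoff to Left: p·(-8) + (1−p)·(-11) = 3p - 11
  Colin's payoff to Right: p·(-9) + (1−p)·0 = -9p
  3p - 11 = -9p  ⇒  12p = 11  ⇒  p = 11/12.
Colin's mix must leave Rosa indifferent between Up and Down.
  Rosa's payoff from Up: q·(-8) + (1−q)·8 = -16q + 8
  Rosa's payoff from Down: q·5 + (1−q)·(-12) = 17q - 12
  -16q + 8 = 17q - 12  ⇒  -33q = -20  ⇒  q = 20/33.

p = 11/12, q = 20/33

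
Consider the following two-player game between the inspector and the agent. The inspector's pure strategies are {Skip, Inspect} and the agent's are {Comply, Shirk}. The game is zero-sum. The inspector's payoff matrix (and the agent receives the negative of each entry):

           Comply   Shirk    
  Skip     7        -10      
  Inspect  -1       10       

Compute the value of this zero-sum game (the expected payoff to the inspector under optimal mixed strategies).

The inspector's indifference between Skip and Inspect determines the agent's mixing probability q:
  the inspector's payoff to Skip: q·7 + (1−q)·(-10) = 17q - 10
  the inspector's payoff to Inspect: q·(-1) + (1−q)·10 = -11q + 10
  17q - 10 = -11q + 10  ⇒  28q = 20  ⇒  q = 5/7.
The value is the inspector's expected payoff against this mix (using Skip): (5/7)·7 + (2/7)·(-10) = 15/7.

v = 15/7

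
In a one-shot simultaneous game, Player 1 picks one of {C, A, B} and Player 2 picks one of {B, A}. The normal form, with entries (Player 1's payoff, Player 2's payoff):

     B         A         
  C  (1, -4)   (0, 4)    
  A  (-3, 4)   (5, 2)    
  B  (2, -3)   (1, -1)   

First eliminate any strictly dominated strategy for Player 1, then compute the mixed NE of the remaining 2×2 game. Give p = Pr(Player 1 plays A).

Player 1's strategy C is strictly dominated by B: 2 > 1 and 1 > 0. Eliminate C.
In a mixed equilibrium Player 2 is indifferent between B and A; this condition fixes p.
  Player 2's payoff from B: p·4 + (1−p)·(-3) = 7p - 3
  Player 2's payoff from A: p·2 + (1−p)·(-1) = 3p - 1
  7p - 3 = 3p - 1  ⇒  4p = 2  ⇒  p = 1/2.

p = 1/2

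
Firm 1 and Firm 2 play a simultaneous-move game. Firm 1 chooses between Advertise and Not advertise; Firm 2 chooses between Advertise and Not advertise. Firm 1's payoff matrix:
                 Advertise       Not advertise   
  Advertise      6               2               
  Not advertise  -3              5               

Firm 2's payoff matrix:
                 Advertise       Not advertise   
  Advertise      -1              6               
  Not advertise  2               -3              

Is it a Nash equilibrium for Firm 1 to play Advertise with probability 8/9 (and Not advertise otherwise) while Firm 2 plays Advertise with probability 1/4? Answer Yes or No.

Given Firm 1's mix p = 8/9, Firm 2's payoff from Advertise is -2/3 but from Not advertise is 5. Firm 2 strictly prefers Not advertise, so Firm 2 would not mix.
So the proposed profile is not a Nash equilibrium.

No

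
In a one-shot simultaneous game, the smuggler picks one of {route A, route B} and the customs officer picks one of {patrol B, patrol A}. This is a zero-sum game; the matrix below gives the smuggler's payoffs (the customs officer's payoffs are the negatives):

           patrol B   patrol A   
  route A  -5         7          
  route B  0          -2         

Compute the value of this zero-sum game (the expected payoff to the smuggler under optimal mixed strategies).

v = -5/7

Set the smuggler's expected payoff from route A equal to that from route B:
  the smuggler's payoff from route A: q·(-5) + (1−q)·7 = -12q + 7
  the smuggler's payoff from route B: q·0 + (1−q)·(-2) = 2q - 2
  -12q + 7 = 2q - 2  ⇒  -14q = -9  ⇒  q = 9/14.
The value is the smuggler's expected payoff against this mix (using route A): (9/14)·(-5) + (5/14)·7 = -5/7.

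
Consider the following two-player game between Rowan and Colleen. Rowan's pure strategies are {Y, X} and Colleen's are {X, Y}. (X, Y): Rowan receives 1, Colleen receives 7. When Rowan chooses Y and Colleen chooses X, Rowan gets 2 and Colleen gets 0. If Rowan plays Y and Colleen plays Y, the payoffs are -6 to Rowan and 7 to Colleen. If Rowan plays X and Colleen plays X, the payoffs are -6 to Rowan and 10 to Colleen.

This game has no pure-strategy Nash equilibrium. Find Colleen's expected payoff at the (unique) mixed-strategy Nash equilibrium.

For Colleen to be willing to mix, Colleen must be indifferent between X and Y, which pins down Rowan's mix.
  Colleen's payoff from X: p·0 + (1−p)·10 = -10p + 10
  Colleen's payoff from Y: p·7 + (1−p)·7 = 7
  -10p + 10 = 7  ⇒  -10p = -3  ⇒  p = 3/10.
At equilibrium Colleen is indifferent across columns, so Colleen's payoff equals the payoff from X: (3/10)·0 + (7/10)·10 = 7.

7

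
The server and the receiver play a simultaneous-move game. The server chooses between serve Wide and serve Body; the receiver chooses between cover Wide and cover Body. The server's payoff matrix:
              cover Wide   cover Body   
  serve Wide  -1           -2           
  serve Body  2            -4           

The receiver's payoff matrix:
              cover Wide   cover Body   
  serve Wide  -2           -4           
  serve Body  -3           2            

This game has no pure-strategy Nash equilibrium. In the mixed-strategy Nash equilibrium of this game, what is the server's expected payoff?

-8/5

For the server to be willing to mix, the server must be indifferent between serve Wide and serve Body, which pins down the receiver's mix.
  the server's expected payoff from serve Wide: q·(-1) + (1−q)·(-2) = q - 2
  the server's expected payoff from serve Body: q·2 + (1−q)·(-4) = 6q - 4
  q - 2 = 6q - 4  ⇒  -5q = -2  ⇒  q = 2/5.
At equilibrium the server is indifferent across rows, so the server's payoff equals the payoff from serve Wide: (2/5)·(-1) + (3/5)·(-2) = -8/5.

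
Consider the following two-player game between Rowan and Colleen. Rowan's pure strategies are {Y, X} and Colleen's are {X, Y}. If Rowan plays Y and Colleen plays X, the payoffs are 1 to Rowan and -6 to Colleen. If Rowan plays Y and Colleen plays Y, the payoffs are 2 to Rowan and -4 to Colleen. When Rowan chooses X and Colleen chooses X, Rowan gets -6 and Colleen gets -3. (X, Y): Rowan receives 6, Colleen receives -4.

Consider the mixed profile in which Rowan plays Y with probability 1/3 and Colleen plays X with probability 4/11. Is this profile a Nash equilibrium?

Yes

Check Colleen's indifference given Rowan's mix p = 1/3:
  payoff from X = -4; payoff from Y = -4 — equal.
Check Rowan's indifference given Colleen's mix q = 4/11:
  payoff from Y = 18/11; payoff from X = 18/11 — equal.
Both players are indifferent, so neither can profitably deviate.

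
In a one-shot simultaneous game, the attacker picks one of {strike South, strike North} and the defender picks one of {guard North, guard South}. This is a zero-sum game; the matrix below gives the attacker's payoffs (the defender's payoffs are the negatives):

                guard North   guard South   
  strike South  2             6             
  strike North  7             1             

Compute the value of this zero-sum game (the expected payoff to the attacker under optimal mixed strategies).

The defender's mix must leave the attacker indifferent between strike South and strike North.
  the attacker's payoff to strike South: q·2 + (1−q)·6 = -4q + 6
  the attacker's payoff to strike North: q·7 + (1−q)·1 = 6q + 1
  -4q + 6 = 6q + 1  ⇒  -10q = -5  ⇒  q = 1/2.
The value is the attacker's expected payoff against this mix (using strike South): (1/2)·2 + (1/2)·6 = 4.

v = 4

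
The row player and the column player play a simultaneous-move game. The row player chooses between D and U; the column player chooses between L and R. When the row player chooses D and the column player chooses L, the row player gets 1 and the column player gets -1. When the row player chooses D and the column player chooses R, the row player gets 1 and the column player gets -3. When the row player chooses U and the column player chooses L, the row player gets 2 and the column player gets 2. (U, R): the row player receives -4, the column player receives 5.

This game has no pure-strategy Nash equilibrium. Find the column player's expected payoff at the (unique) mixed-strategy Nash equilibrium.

1/5

The row player's mix must leave the column player indifferent between L and R.
  the column player's expected payoff from L: p·(-1) + (1−p)·2 = -3p + 2
  the column player's expected payoff from R: p·(-3) + (1−p)·5 = -8p + 5
  -3p + 2 = -8p + 5  ⇒  5p = 3  ⇒  p = 3/5.
At equilibrium the column player is indifferent across columns, so the column player's payoff equals the payoff from L: (3/5)·(-1) + (2/5)·2 = 1/5.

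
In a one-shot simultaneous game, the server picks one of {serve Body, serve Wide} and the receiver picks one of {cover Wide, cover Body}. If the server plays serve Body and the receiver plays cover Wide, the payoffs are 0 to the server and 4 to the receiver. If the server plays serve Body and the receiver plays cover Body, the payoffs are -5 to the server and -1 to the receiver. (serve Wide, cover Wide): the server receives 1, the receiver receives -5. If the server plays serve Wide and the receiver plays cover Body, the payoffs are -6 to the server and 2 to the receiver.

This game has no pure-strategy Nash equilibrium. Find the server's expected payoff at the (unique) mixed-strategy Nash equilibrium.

The server's indifference between serve Body and serve Wide determines the receiver's mixing probability q:
  the server's payoff from serve Body: q·0 + (1−q)·(-5) = 5q - 5
  the server's payoff from serve Wide: q·1 + (1−q)·(-6) = 7q - 6
  5q - 5 = 7q - 6  ⇒  -2q = -1  ⇒  q = 1/2.
At equilibrium the server is indifferent across rows, so the server's payoff equals the payoff from serve Body: (1/2)·0 + (1/2)·(-5) = -5/2.

-5/2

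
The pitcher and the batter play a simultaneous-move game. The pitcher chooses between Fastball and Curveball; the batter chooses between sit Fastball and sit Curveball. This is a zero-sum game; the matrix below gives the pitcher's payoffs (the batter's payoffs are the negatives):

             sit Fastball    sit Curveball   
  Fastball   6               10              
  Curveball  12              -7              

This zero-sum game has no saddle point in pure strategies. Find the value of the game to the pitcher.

v = 162/23

For the pitcher to be willing to mix, the pitcher must be indifferent between Fastball and Curveball, which pins down the batter's mix.
  the pitcher's expected payoff from Fastball: q·6 + (1−q)·10 = -4q + 10
  the pitcher's expected payoff from Curveball: q·12 + (1−q)·(-7) = 19q - 7
  -4q + 10 = 19q - 7  ⇒  -23q = -17  ⇒  q = 17/23.
The value is the pitcher's expected payoff against this mix (using Fastball): (17/23)·6 + (6/23)·10 = 162/23.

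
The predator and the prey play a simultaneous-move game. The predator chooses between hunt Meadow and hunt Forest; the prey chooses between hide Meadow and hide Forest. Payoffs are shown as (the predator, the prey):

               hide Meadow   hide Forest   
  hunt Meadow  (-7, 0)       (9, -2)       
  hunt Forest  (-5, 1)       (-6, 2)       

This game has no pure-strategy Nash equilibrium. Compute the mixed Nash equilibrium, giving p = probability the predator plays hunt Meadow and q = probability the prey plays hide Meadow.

The predator's mix must leave the prey indifferent between hide Meadow and hide Forest.
  the prey's payoff from hide Meadow: p·0 + (1−p)·1 = -p + 1
  the prey's payoff from hide Forest: p·(-2) + (1−p)·2 = -4p + 2
  -p + 1 = -4p + 2  ⇒  3p = 1  ⇒  p = 1/3.
The prey's mix must leave the predator indifferent between hunt Meadow and hunt Forest.
  the predator's payoff from hunt Meadow: q·(-7) + (1−q)·9 = -16q + 9
  the predator's payoff from hunt Forest: q·(-5) + (1−q)·(-6) = q - 6
  -16q + 9 = q - 6  ⇒  -17q = -15  ⇒  q = 15/17.

p = 1/3, q = 15/17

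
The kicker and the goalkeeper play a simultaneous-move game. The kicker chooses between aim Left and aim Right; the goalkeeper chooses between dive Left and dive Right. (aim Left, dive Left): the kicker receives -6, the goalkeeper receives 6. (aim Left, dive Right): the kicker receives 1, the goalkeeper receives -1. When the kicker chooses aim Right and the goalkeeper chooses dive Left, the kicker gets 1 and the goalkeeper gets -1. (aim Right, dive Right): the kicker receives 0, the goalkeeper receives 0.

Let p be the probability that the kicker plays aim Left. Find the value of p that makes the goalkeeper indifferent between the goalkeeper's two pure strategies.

Set the goalkeeper's expected payoff from dive Left equal to that from dive Right:
  the goalkeeper's payoff from dive Left: p·6 + (1−p)·(-1) = 7p - 1
  the goalkeeper's payoff from dive Right: p·(-1) + (1−p)·0 = -p
  7p - 1 = -p  ⇒  8p = 1  ⇒  p = 1/8.

p = 1/8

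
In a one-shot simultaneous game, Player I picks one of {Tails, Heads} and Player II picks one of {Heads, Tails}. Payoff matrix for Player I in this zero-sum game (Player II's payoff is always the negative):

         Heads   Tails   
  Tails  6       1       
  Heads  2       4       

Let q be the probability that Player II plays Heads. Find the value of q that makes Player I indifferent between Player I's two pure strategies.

q = 3/7

In a mixed equilibrium Player I is indifferent between Tails and Heads; this condition fixes q.
  Player I's expected payoff from Tails: q·6 + (1−q)·1 = 5q + 1
  Player I's expected payoff from Heads: q·2 + (1−q)·4 = -2q + 4
  5q + 1 = -2q + 4  ⇒  7q = 3  ⇒  q = 3/7.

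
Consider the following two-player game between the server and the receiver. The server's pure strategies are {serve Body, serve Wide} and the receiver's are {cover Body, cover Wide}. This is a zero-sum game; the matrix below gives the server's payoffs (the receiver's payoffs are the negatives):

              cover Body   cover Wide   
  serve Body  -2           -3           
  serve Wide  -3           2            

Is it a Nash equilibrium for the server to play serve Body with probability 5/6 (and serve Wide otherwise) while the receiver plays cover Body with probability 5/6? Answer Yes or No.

Check the receiver's indifference given the server's mix p = 5/6:
  payoff from cover Body = 13/6; payoff from cover Wide = 13/6 — equal.
Check the server's indifference given the receiver's mix q = 5/6:
  payoff from serve Body = -13/6; payoff from serve Wide = -13/6 — equal.
Both players are indifferent, so neither can profitably deviate.

Yes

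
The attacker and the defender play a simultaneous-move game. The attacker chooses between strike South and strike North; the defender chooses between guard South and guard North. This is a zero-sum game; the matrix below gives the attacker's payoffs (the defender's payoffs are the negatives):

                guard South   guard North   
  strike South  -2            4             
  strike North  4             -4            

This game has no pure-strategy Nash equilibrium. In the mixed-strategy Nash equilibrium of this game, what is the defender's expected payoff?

In a mixed equilibrium the defender is indifferent between guard South and guard North; this condition fixes p.
  the defender's payoff from guard South: p·2 + (1−p)·(-4) = 6p - 4
  the defender's payoff from guard North: p·(-4) + (1−p)·4 = -8p + 4
  6p - 4 = -8p + 4  ⇒  14p = 8  ⇒  p = 4/7.
At equilibrium the defender is indifferent across columns, so the defender's payoff equals the payoff from guard South: (4/7)·2 + (3/7)·(-4) = -4/7.

-4/7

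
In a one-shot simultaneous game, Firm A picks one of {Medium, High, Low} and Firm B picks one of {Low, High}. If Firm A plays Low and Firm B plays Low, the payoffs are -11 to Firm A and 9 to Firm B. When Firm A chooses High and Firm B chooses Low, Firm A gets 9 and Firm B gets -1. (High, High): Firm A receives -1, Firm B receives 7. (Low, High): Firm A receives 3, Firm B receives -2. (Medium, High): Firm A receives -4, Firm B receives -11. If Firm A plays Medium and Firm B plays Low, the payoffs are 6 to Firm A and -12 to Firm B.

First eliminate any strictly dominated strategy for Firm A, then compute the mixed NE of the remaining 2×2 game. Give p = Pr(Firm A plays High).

Firm A's strategy Medium is strictly dominated by High: 9 > 6 and -1 > -4. Eliminate Medium.
Set Firm B's expected payoff from Low equal to that from High:
  Firm B's expected payoff from Low: p·(-1) + (1−p)·9 = -10p + 9
  Firm B's expected payoff from High: p·7 + (1−p)·(-2) = 9p - 2
  -10p + 9 = 9p - 2  ⇒  -19p = -11  ⇒  p = 11/19.

p = 11/19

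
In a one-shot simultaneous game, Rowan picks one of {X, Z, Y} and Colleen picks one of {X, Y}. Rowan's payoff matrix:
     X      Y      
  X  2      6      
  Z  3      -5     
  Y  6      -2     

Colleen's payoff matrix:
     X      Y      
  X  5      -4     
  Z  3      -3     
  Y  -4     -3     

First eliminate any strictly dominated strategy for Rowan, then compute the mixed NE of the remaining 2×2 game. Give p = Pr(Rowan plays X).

Rowan's strategy Z is strictly dominated by Y: 6 > 3 and -2 > -5. Eliminate Z.
Colleen's indifference between X and Y determines Rowan's mixing probability p:
  Colleen's payoff from X: p·5 + (1−p)·(-4) = 9p - 4
  Colleen's payoff from Y: p·(-4) + (1−p)·(-3) = -p - 3
  9p - 4 = -p - 3  ⇒  10p = 1  ⇒  p = 1/10.

p = 1/10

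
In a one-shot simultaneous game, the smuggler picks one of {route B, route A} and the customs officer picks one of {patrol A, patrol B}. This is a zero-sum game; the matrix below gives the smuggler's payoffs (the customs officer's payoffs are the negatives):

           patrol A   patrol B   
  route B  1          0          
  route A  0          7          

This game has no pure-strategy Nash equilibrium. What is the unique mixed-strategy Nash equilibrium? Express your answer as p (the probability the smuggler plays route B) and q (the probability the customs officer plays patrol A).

p = 7/8, q = 7/8

Set the customs officer's expected payoff from patrol A equal to that from patrol B:
  the customs officer's expected payoff from patrol A: p·(-1) + (1−p)·0 = -p
  the customs officer's expected payoff from patrol B: p·0 + (1−p)·(-7) = 7p - 7
  -p = 7p - 7  ⇒  -8p = -7  ⇒  p = 7/8.
For the smuggler to be willing to mix, the smuggler must be indifferent between route B and route A, which pins down the customs officer's mix.
  the smuggler's payoff from route B: q·1 + (1−q)·0 = q
  the smuggler's payoff from route A: q·0 + (1−q)·7 = -7q + 7
  q = -7q + 7  ⇒  8q = 7  ⇒  q = 7/8.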